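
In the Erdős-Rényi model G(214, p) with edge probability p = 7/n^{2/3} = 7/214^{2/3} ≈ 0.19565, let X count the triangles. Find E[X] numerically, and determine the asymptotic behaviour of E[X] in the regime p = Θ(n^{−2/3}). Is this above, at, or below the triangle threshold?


Number of potential triangles: C(214, 3) = 1610564.
Each occurs with probability p³ ≈ (0.19565)³ ≈ 7.4897371e-03.
By linearity: E[X] = C(214, 3)·p³ ≈ 1610564 · 7.4897371e-03 ≈ 12062.70093.
Since α = 2/3 < 1, p = c/n^{2/3} ≫ 1/n is above the triangle threshold p ~ 1/n. Asymptotically E[X] ~ (c³/6)·n^{3(1−α)} = (7³/6)·n^{1} → ∞; triangles are abundant w.h.p.

E[X] ≈ 12062.70093; in regime p = Θ(1/n^{2/3}) E[X] diverges (above the triangle threshold p ~ 1/n).


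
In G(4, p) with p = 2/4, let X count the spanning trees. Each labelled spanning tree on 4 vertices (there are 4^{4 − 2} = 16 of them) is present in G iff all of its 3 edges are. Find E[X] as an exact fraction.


K_4 has 4^{4 − 2} = 16 labelled spanning trees.
For each such spanning tree H, let X_H = 1 if all 3 edges of H are present in G. Then P[X_H = 1] = p^{3} = (1/2)^{3} = 1/8.
Summing the indicators: E[X] = Σ_H E[X_H] = 16 · p^{3} = 16 · 1/8 = 2.
Numerically: E[X] ≈ 2.

E[X] = 16 · (1/2)^{3} = 2 ≈ 2.


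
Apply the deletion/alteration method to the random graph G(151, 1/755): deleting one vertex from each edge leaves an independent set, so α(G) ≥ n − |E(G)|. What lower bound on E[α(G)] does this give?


E[|E(G)|] = C(151, 2)·p = 11325 · (1/755) = 15.
E[α(G)] ≥ n − E[|E(G)|] = 151 − 15 = 136.
Numerically: ≈ 136.0000.
(This is only a lower bound; the true E[α(G)] may be larger.)

E[α(G)] ≥ 136 ≈ 136.0000.


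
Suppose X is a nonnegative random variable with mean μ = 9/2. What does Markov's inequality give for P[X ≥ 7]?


μ = E[X] = 9/2, a = 7.
Markov: P[X ≥ 7] ≤ μ/a = (9/2)/7 = 9/14.
Numerically: ≈ 0.642857.
(Since a = 7 > μ = 4.500000, the bound 9/14 is < 1 and informative.)

P[X ≥ 7] ≤ 9/14 ≈ 0.642857.


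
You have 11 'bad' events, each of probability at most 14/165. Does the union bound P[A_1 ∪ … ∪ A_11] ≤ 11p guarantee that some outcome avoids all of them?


Union bound: P[∪_{i=1}^{11} A_i] ≤ Σ_i P[A_i] ≤ 11·p = 11·(14/165) = 14/15.
Numerically: 14/15 ≈ 0.9333333.
Is 14/15 < 1? YES.
Since P[∪ A_i] ≤ 14/15 < 1, the complement has P[∩ A_i^c] ≥ 1 − 14/15 = 1/15 > 0, so some outcome avoids every A_i.

11·p = 14/15 ≈ 0.9333333; existence CERTIFIED by the union bound.


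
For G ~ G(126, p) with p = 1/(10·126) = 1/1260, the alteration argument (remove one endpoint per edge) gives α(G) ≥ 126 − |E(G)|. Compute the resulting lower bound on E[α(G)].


E[|E(G)|] = C(126, 2)·p = 7875 · (1/1260) = 25/4.
E[α(G)] ≥ n − E[|E(G)|] = 126 − 25/4 = 479/4.
Numerically: ≈ 119.7500.
(This is only a lower bound; the true E[α(G)] may be larger.)

E[α(G)] ≥ 479/4 ≈ 119.7500.


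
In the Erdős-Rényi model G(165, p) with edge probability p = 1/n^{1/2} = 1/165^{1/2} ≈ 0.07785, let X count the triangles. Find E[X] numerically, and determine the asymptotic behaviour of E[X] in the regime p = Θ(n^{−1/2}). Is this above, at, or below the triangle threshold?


Number of potential triangles: C(165, 3) = 735130.
Each occurs with probability p³ ≈ (0.07785)³ ≈ 4.7181754e-04.
By linearity: E[X] = C(165, 3)·p³ ≈ 735130 · 4.7181754e-04 ≈ 346.84723.
Since α = 1/2 < 1, p = c/n^{1/2} ≫ 1/n is above the triangle threshold p ~ 1/n. Asymptotically E[X] ~ (c³/6)·n^{3(1−α)} = (1³/6)·n^{1.5} → ∞; triangles are abundant w.h.p.

E[X] ≈ 346.84723; in regime p = Θ(1/n^{1/2}) E[X] diverges (above the triangle threshold p ~ 1/n).


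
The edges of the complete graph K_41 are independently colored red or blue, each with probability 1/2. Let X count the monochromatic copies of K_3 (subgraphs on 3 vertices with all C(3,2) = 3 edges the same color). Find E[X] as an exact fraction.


Let X = Σ_S X_S over the C(41, 3) = 10660 subsets S of size 3, where X_S = 1 if the K_3 on S is monochromatic.
For a fixed S, the K_3 on S has C(3, 2) = 3 edges. P[all 3 edges red] = (1/2)^3, and likewise for blue, so P[monochromatic] = 2·(1/2)^3 = 2^{1 − 3} = 1/4.
By linearity of expectation: E[X] = C(41, 3) · 2^{1 − 3} = 10660 · 1/4 = 2665.
Numerically: E[X] ≈ 2665.000.

E[X] = C(41,3)·2^(1−C(3,2)) = 2665 ≈ 2665.000.


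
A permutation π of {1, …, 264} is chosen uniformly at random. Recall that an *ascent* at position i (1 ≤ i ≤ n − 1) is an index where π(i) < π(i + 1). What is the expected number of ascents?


Write X = Σ X_I over i = 1, …, 263, with X_I the indicator of one ascent.
There are 263 indicators.
For each fixed i, the pair (π(i), π(i+1)) is a uniformly random ordered pair of distinct values from {1, …, 264}; by symmetry P[π(i) < π(i+1)] = 1/2.
By linearity: E[X] = 263 · (1/2) = (264 − 1) · (1/2) = 263/2 ≈ 131.50000.

E[X] = 263/2 = 131.50000.


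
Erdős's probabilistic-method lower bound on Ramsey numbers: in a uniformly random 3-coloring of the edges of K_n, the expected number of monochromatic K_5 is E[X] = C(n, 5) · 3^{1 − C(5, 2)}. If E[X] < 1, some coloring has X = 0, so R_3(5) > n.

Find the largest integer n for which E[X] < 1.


We need C(n, 5) · 3^{1 − 10} < 1, i.e. C(n, 5) < 3^{10 − 1} = 19683.
Check values of n near the boundary:
  n = 18: C(18, 5) = 8568; 8568 < 19683? YES
  n = 19: C(19, 5) = 11628; 11628 < 19683? YES
  n = 20: C(20, 5) = 15504; 15504 < 19683? YES
  n = 21: C(21, 5) = 20349; 20349 < 19683? NO
  n = 22: C(22, 5) = 26334; 26334 < 19683? NO
The largest n with C(n, 5) < 19683 is n = 20 (where E[X] = 5168/6561 ≈ 0.788). Hence R_3(5) > 20, i.e. R_3(5) ≥ 21.

Largest n = 20; hence R_3(5) > 20.


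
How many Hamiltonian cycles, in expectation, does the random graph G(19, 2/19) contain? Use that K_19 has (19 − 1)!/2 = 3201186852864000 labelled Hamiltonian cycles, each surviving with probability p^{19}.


K_19 has (19 − 1)!/2 = 3201186852864000 labelled Hamiltonian cycles.
For each such Hamiltonian cycle H, let X_H = 1 if all 19 edges of H are present in G. Then P[X_H = 1] = p^{19} = (2/19)^{19} = 524288/1978419655660313589123979.
By linearity: E[X] = Σ_H E[X_H] = 3201186852864000 · p^{19} = 3201186852864000 · 524288/1978419655660313589123979 = 1678343852714360832000/1978419655660313589123979.
Numerically: E[X] ≈ 0.0008483.

E[X] = 3201186852864000 · (2/19)^{19} = 1678343852714360832000/1978419655660313589123979 ≈ 0.0008483.


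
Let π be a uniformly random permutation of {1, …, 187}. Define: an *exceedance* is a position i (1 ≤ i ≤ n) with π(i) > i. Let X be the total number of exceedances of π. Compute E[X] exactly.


Write X = Σ_{i=1}^{187} X_i, where X_i = 1_{π(i) > i}.
For each fixed i, π(i) is uniform over {1, …, 187} (marginal of a uniform permutation), so P[π(i) > i] = (n − i)/n. Summing: Σ_{i=1}^{187} (n − i)/n = (0 + 1 + … + 186)/187 = 187(187 − 1)/(2·187) = (187 − 1)/2.
Hence E[X] = Σ_{i=1}^{187} (187 − i)/187 = 93 ≈ 93.000.

E[X] = 93 = 93.000.


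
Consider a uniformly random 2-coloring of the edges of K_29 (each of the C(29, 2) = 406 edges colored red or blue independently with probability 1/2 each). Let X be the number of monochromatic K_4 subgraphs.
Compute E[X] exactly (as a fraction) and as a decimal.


Let X = Σ_S X_S over the C(29, 4) = 23751 subsets S of size 4, where X_S = 1 if the K_4 on S is monochromatic.
For a fixed S, the K_4 on S has C(4, 2) = 6 edges. P[all 6 edges red] = (1/2)^6, and likewise for blue, so P[monochromatic] = 2·(1/2)^6 = 2^{1 − 6} = 1/32.
By linearity: E[X] = C(29, 4) · 2^{1 − 6} = 23751 · 1/32 = 23751/32.
Numerically: E[X] ≈ 742.21875.

E[X] = C(29,4)·2^(1−C(4,2)) = 23751/32 ≈ 742.21875.


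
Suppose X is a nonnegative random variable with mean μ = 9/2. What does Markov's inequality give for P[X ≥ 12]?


μ = E[X] = 9/2, a = 12.
Markov: P[X ≥ 12] ≤ μ/a = (9/2)/12 = 3/8.
Numerically: ≈ 0.37500.
(Since a = 12 > μ = 4.50000, the bound 3/8 is < 1 and informative.)

P[X ≥ 12] ≤ 3/8 ≈ 0.37500.


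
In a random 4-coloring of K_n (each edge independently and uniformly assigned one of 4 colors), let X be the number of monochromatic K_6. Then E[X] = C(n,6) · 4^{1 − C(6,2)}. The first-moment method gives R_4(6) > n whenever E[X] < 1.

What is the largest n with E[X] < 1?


We need C(n, 6) · 4^{1 − 15} < 1, i.e. C(n, 6) < 4^{15 − 1} = 268435456.
Check values of n near the boundary:
  n = 73: C(73, 6) = 170230452; 170230452 < 268435456? YES
  n = 74: C(74, 6) = 185250786; 185250786 < 268435456? YES
  n = 75: C(75, 6) = 201359550; 201359550 < 268435456? YES
  n = 76: C(76, 6) = 218618940; 218618940 < 268435456? YES
  n = 77: C(77, 6) = 237093780; 237093780 < 268435456? YES
  n = 78: C(78, 6) = 256851595; 256851595 < 268435456? YES
  n = 79: C(79, 6) = 277962685; 277962685 < 268435456? NO
  n = 80: C(80, 6) = 300500200; 300500200 < 268435456? NO
The largest n with C(n, 6) < 268435456 is n = 78 (where E[X] = 256851595/268435456 ≈ 0.956847). Hence R_4(6) > 78, i.e. R_4(6) ≥ 79.

Largest n = 78; hence R_4(6) > 78.


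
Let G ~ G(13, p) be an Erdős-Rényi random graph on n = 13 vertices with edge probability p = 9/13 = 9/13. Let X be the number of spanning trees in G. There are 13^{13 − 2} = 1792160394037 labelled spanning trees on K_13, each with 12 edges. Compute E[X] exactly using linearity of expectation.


K_13 has 13^{13 − 2} = 1792160394037 labelled spanning trees.
For each such spanning tree H, let X_H = 1 if all 12 edges of H are present in G. Then P[X_H = 1] = p^{12} = (9/13)^{12} = 282429536481/23298085122481.
Summing the indicators: E[X] = Σ_H E[X_H] = 1792160394037 · p^{12} = 1792160394037 · 282429536481/23298085122481 = 282429536481/13.
Numerically: E[X] ≈ 2.17e+10.

E[X] = 1792160394037 · (9/13)^{12} = 282429536481/13 ≈ 2.17e+10.


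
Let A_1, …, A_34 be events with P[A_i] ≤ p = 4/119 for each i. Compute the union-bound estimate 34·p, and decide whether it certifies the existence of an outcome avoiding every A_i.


Union bound: P[∪_{i=1}^{34} A_i] ≤ Σ_i P[A_i] ≤ 34·p = 34·(4/119) = 8/7.
Numerically: 8/7 ≈ 1.1429.
Is 8/7 < 1? NO.
Since the bound 8/7 is ≥ 1, the union bound is uninformative here; it does NOT by itself certify existence.

34·p = 8/7 ≈ 1.1429; existence NOT certified by the union bound.


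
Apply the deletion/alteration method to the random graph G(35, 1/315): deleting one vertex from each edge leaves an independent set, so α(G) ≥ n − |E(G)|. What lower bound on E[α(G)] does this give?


E[|E(G)|] = C(35, 2)·p = 595 · (1/315) = 17/9.
E[α(G)] ≥ n − E[|E(G)|] = 35 − 17/9 = 298/9.
Numerically: ≈ 33.11111.
(This is only a lower bound; the true E[α(G)] may be larger.)

E[α(G)] ≥ 298/9 ≈ 33.11111.


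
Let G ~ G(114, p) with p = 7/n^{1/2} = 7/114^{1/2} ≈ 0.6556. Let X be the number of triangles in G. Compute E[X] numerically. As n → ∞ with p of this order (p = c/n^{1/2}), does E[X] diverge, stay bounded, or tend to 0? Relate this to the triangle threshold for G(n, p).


Number of potential triangles: C(114, 3) = 240464.
Each occurs with probability p³ ≈ (0.6556)³ ≈ 2.817973e-01.
By linearity: E[X] = C(114, 3)·p³ ≈ 240464 · 2.817973e-01 ≈ 67762.1083.
Since α = 1/2 < 1, p = c/n^{1/2} ≫ 1/n is above the triangle threshold p ~ 1/n. Asymptotically E[X] ~ (c³/6)·n^{3(1−α)} = (7³/6)·n^{1.5} → ∞; triangles are abundant w.h.p.

E[X] ≈ 67762.1083; in regime p = Θ(1/n^{1/2}) E[X] diverges (above the triangle threshold p ~ 1/n).


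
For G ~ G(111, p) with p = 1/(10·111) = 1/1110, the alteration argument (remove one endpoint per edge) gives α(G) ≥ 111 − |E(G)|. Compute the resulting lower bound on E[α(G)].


E[|E(G)|] = C(111, 2)·p = 6105 · (1/1110) = 11/2.
E[α(G)] ≥ n − E[|E(G)|] = 111 − 11/2 = 211/2.
Numerically: ≈ 105.5000.
(This is only a lower bound; the true E[α(G)] may be larger.)

E[α(G)] ≥ 211/2 ≈ 105.5000.


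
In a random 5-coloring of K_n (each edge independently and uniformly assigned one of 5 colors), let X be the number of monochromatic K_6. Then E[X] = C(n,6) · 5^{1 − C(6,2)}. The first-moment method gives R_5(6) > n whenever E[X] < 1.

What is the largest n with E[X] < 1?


We need C(n, 6) · 5^{1 − 15} < 1, i.e. C(n, 6) < 5^{15 − 1} = 6103515625.
Check values of n near the boundary:
  n = 129: C(129, 6) = 5688177600; 5688177600 < 6103515625? YES
  n = 130: C(130, 6) = 5963412000; 5963412000 < 6103515625? YES
  n = 131: C(131, 6) = 6249655776; 6249655776 < 6103515625? NO
  n = 132: C(132, 6) = 6547258432; 6547258432 < 6103515625? NO
The largest n with C(n, 6) < 6103515625 is n = 130 (where E[X] = 47707296/48828125 ≈ 0.9770). Hence R_5(6) > 130, i.e. R_5(6) ≥ 131.

Largest n = 130; hence R_5(6) > 130.


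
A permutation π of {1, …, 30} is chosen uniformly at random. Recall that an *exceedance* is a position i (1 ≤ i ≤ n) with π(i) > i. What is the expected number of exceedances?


Write X = Σ_{i=1}^{30} X_i, where X_i = 1_{π(i) > i}.
For each fixed i, π(i) is uniform over {1, …, 30} (marginal of a uniform permutation), so P[π(i) > i] = (n − i)/n. Summing: Σ_{i=1}^{30} (n − i)/n = (0 + 1 + … + 29)/30 = 30(30 − 1)/(2·30) = (30 − 1)/2.
Hence E[X] = Σ_{i=1}^{30} (30 − i)/30 = 29/2 ≈ 14.5000.

E[X] = 29/2 = 14.5000.


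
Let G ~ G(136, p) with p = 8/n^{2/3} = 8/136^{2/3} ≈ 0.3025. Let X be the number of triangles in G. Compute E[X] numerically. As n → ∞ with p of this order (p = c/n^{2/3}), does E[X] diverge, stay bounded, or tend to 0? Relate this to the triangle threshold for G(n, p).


Number of potential triangles: C(136, 3) = 410040.
Each occurs with probability p³ ≈ (0.3025)³ ≈ 2.7681661e-02.
By linearity: E[X] = C(136, 3)·p³ ≈ 410040 · 2.7681661e-02 ≈ 11350.58824.
Since α = 2/3 < 1, p = c/n^{2/3} ≫ 1/n is above the triangle threshold p ~ 1/n. Asymptotically E[X] ~ (c³/6)·n^{3(1−α)} = (8³/6)·n^{1} → ∞; triangles are abundant w.h.p.

E[X] ≈ 11350.58824; in regime p = Θ(1/n^{2/3}) E[X] diverges (above the triangle threshold p ~ 1/n).


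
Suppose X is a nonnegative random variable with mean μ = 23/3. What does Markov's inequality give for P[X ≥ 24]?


μ = E[X] = 23/3, a = 24.
Markov: P[X ≥ 24] ≤ μ/a = (23/3)/24 = 23/72.
Numerically: ≈ 0.3194.
(Since a = 24 > μ = 7.6667, the bound 23/72 is < 1 and informative.)

P[X ≥ 24] ≤ 23/72 ≈ 0.3194.


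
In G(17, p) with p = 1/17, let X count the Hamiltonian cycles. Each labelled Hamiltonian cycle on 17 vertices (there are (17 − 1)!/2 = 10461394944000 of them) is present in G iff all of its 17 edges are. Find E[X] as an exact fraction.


K_17 has (17 − 1)!/2 = 10461394944000 labelled Hamiltonian cycles.
For each such Hamiltonian cycle H, let X_H = 1 if all 17 edges of H are present in G. Then P[X_H = 1] = p^{17} = (1/17)^{17} = 1/827240261886336764177.
Summing the indicators: E[X] = Σ_H E[X_H] = 10461394944000 · p^{17} = 10461394944000 · 1/827240261886336764177 = 10461394944000/827240261886336764177.
Numerically: E[X] ≈ 1.265e-08.

E[X] = 10461394944000 · (1/17)^{17} = 10461394944000/827240261886336764177 ≈ 1.265e-08.


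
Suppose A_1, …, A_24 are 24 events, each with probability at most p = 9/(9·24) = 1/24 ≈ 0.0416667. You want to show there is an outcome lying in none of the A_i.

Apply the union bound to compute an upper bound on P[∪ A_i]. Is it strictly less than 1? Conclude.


Union bound: P[∪_{i=1}^{24} A_i] ≤ Σ_i P[A_i] ≤ 24·p = 24·(1/24) = 1.
Numerically: 1 ≈ 1.0000000.
Is 1 < 1? NO.
Since the bound 1 is ≥ 1, the union bound is uninformative here; it does NOT by itself certify existence.

24·p = 1 ≈ 1.0000000; existence NOT certified by the union bound.


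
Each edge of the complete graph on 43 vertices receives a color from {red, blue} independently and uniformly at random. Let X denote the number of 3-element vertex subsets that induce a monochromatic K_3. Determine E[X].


Let X = Σ_S X_S over the C(43, 3) = 12341 subsets S of size 3, where X_S = 1 if the K_3 on S is monochromatic.
For a fixed S, the K_3 on S has C(3, 2) = 3 edges. P[all 3 edges red] = (1/2)^3, and likewise for blue, so P[monochromatic] = 2·(1/2)^3 = 2^{1 − 3} = 1/4.
Summing: E[X] = C(43, 3) · 2^{1 − 3} = 12341 · 1/4 = 12341/4.
Numerically: E[X] ≈ 3085.25000.

E[X] = C(43,3)·2^(1−C(3,2)) = 12341/4 ≈ 3085.25000.


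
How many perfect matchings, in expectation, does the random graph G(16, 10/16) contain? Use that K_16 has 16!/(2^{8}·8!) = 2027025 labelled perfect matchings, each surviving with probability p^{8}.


K_16 has 16!/(2^{8}·8!) = 2027025 labelled perfect matchings.
For each such perfect matching H, let X_H = 1 if all 8 edges of H are present in G. Then P[X_H = 1] = p^{8} = (5/8)^{8} = 390625/16777216.
Summing the indicators: E[X] = Σ_H E[X_H] = 2027025 · p^{8} = 2027025 · 390625/16777216 = 791806640625/16777216.
Numerically: E[X] ≈ 4.72e+04.

E[X] = 2027025 · (5/8)^{8} = 791806640625/16777216 ≈ 4.72e+04.


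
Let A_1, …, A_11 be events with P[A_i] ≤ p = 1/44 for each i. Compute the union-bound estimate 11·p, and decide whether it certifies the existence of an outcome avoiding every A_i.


Union bound: P[∪_{i=1}^{11} A_i] ≤ Σ_i P[A_i] ≤ 11·p = 11·(1/44) = 1/4.
Numerically: 1/4 ≈ 0.2500000.
Is 1/4 < 1? YES.
Since P[∪ A_i] ≤ 1/4 < 1, the complement has P[∩ A_i^c] ≥ 1 − 1/4 = 3/4 > 0, so some outcome avoids every A_i.

11·p = 1/4 ≈ 0.2500000; existence CERTIFIED by the union bound.


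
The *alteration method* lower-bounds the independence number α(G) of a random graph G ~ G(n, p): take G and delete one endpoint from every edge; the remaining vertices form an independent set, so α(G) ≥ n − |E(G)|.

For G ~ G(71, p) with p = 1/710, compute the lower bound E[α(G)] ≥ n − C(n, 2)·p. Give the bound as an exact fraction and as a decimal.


E[|E(G)|] = C(71, 2)·p = 2485 · (1/710) = 7/2.
E[α(G)] ≥ n − E[|E(G)|] = 71 − 7/2 = 135/2.
Numerically: ≈ 67.5000.
(This is only a lower bound; the true E[α(G)] may be larger.)

E[α(G)] ≥ 135/2 ≈ 67.5000.


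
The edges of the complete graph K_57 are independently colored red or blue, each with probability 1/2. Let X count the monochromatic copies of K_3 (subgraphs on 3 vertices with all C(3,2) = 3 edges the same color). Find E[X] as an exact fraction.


Let X = Σ_S X_S over the C(57, 3) = 29260 subsets S of size 3, where X_S = 1 if the K_3 on S is monochromatic.
For a fixed S, the K_3 on S has C(3, 2) = 3 edges. P[all 3 edges red] = (1/2)^3, and likewise for blue, so P[monochromatic] = 2·(1/2)^3 = 2^{1 − 3} = 1/4.
Summing: E[X] = C(57, 3) · 2^{1 − 3} = 29260 · 1/4 = 7315.
Numerically: E[X] ≈ 7315.000.

E[X] = C(57,3)·2^(1−C(3,2)) = 7315 ≈ 7315.000.


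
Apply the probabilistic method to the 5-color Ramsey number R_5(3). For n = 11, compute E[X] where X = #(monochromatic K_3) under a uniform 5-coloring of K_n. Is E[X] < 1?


E[X] = C(11, 3) · 5^{1 − 3} = 165 · 5^{−2} = 165/25.
As a reduced fraction: E[X] = 33/5 ≈ 6.600.
Is E[X] < 1? NO.
Since E[X] ≥ 1, the first-moment bound is inconclusive at n = 11; it does NOT by itself certify R_5(3) > 11.

E[X] = 33/5 ≈ 6.600; E[X] ≥ 1; first-moment method inconclusive here.


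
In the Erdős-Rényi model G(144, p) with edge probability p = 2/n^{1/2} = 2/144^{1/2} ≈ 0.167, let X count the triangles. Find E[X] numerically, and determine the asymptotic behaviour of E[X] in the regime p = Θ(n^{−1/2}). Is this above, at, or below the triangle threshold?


Number of potential triangles: C(144, 3) = 487344.
Each occurs with probability p³ ≈ (0.167)³ ≈ 4.62963e-03.
By linearity: E[X] = C(144, 3)·p³ ≈ 487344 · 4.62963e-03 ≈ 2256.222.
Since α = 1/2 < 1, p = c/n^{1/2} ≫ 1/n is above the triangle threshold p ~ 1/n. Asymptotically E[X] ~ (c³/6)·n^{3(1−α)} = (2³/6)·n^{1.5} → ∞; triangles are abundant w.h.p.

E[X] ≈ 2256.222; in regime p = Θ(1/n^{1/2}) E[X] diverges (above the triangle threshold p ~ 1/n).


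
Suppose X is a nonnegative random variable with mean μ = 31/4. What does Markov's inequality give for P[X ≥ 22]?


μ = E[X] = 31/4, a = 22.
Markov: P[X ≥ 22] ≤ μ/a = (31/4)/22 = 31/88.
Numerically: ≈ 0.35227.
(Since a = 22 > μ = 7.75000, the bound 31/88 is < 1 and informative.)

P[X ≥ 22] ≤ 31/88 ≈ 0.35227.


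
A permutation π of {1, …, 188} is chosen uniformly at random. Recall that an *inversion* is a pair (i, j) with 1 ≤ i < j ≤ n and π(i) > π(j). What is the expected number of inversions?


Write X = Σ X_I over the C(188, 2) = 17578 pairs i < j, with X_I the indicator of one inversion.
There are 17578 indicators.
For each fixed pair i < j, the values π(i) and π(j) are two distinct elements of {1, …, 188} in uniformly random order; by symmetry P[π(i) > π(j)] = 1/2.
By linearity: E[X] = 17578 · (1/2) = C(188, 2) · (1/2) = 17578/2 = 8789 ≈ 8789.0000.

E[X] = 8789 = 8789.0000.


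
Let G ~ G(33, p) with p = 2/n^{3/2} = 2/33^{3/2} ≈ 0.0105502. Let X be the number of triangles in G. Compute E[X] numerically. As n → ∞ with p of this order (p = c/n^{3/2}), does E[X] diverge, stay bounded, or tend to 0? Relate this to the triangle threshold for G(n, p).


Number of potential triangles: C(33, 3) = 5456.
Each occurs with probability p³ ≈ (0.0105502)³ ≈ 1.17429512e-06.
By linearity: E[X] = C(33, 3)·p³ ≈ 5456 · 1.17429512e-06 ≈ 0.006407.
Since α = 3/2 > 1, p = c/n^{3/2} = o(1/n) is below the triangle threshold p ~ 1/n. Asymptotically E[X] ~ (c³/6)·n^{3(1−α)} = (2³/6)·n^{-1.5} → 0, so by Markov's inequality G has no triangles w.h.p.

E[X] ≈ 0.006407; in regime p = Θ(1/n^{3/2}) E[X] tends to 0 (below the triangle threshold p ~ 1/n).


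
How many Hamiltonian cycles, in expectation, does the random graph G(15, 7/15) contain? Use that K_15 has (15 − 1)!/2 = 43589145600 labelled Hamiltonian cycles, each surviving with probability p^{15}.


K_15 has (15 − 1)!/2 = 43589145600 labelled Hamiltonian cycles.
For each such Hamiltonian cycle H, let X_H = 1 if all 15 edges of H are present in G. Then P[X_H = 1] = p^{15} = (7/15)^{15} = 4747561509943/437893890380859375.
By linearity of expectation: E[X] = Σ_H E[X_H] = 43589145600 · p^{15} = 43589145600 · 4747561509943/437893890380859375 = 34064551424174695424/72081298828125.
Numerically: E[X] ≈ 472585.

E[X] = 43589145600 · (7/15)^{15} = 34064551424174695424/72081298828125 ≈ 472585.


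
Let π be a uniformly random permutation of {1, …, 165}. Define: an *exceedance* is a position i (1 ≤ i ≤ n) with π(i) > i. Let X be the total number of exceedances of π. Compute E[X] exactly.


Write X = Σ_{i=1}^{165} X_i, where X_i = 1_{π(i) > i}.
For each fixed i, π(i) is uniform over {1, …, 165} (marginal of a uniform permutation), so P[π(i) > i] = (n − i)/n. Summing: Σ_{i=1}^{165} (n − i)/n = (0 + 1 + … + 164)/165 = 165(165 − 1)/(2·165) = (165 − 1)/2.
Hence E[X] = Σ_{i=1}^{165} (165 − i)/165 = 82 ≈ 82.000.

E[X] = 82 = 82.000.


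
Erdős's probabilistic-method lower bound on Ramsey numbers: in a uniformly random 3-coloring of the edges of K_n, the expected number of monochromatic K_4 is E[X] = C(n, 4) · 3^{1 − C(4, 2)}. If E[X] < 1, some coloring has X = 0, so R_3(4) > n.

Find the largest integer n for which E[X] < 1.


We need C(n, 4) · 3^{1 − 6} < 1, i.e. C(n, 4) < 3^{6 − 1} = 243.
Check values of n near the boundary:
  n = 6: C(6, 4) = 15; 15 < 243? YES
  n = 7: C(7, 4) = 35; 35 < 243? YES
  n = 8: C(8, 4) = 70; 70 < 243? YES
  n = 9: C(9, 4) = 126; 126 < 243? YES
  n = 10: C(10, 4) = 210; 210 < 243? YES
  n = 11: C(11, 4) = 330; 330 < 243? NO
  n = 12: C(12, 4) = 495; 495 < 243? NO
  n = 13: C(13, 4) = 715; 715 < 243? NO
The largest n with C(n, 4) < 243 is n = 10 (where E[X] = 70/81 ≈ 0.8642). Hence R_3(4) > 10, i.e. R_3(4) ≥ 11.

Largest n = 10; hence R_3(4) > 10.


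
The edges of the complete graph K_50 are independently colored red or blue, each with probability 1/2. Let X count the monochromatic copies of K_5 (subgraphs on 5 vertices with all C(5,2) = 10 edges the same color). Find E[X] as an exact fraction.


Let X = Σ_S X_S over the C(50, 5) = 2118760 subsets S of size 5, where X_S = 1 if the K_5 on S is monochromatic.
For a fixed S, the K_5 on S has C(5, 2) = 10 edges. P[all 10 edges red] = (1/2)^10, and likewise for blue, so P[monochromatic] = 2·(1/2)^10 = 2^{1 − 10} = 1/512.
By linearity: E[X] = C(50, 5) · 2^{1 − 10} = 2118760 · 1/512 = 264845/64.
Numerically: E[X] ≈ 4138.2031.

E[X] = C(50,5)·2^(1−C(5,2)) = 264845/64 ≈ 4138.2031.


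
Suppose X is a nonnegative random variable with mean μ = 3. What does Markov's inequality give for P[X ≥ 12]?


μ = E[X] = 3, a = 12.
Markov: P[X ≥ 12] ≤ μ/a = (3)/12 = 1/4.
Numerically: ≈ 0.250.
(Since a = 12 > μ = 3.000, the bound 1/4 is < 1 and informative.)

P[X ≥ 12] ≤ 1/4 ≈ 0.250.


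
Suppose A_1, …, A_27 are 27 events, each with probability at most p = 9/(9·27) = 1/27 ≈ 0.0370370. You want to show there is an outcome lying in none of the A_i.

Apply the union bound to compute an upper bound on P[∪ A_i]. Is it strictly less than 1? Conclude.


Union bound: P[∪_{i=1}^{27} A_i] ≤ Σ_i P[A_i] ≤ 27·p = 27·(1/27) = 1.
Numerically: 1 ≈ 1.0000000.
Is 1 < 1? NO.
Since the bound 1 is ≥ 1, the union bound is uninformative here; it does NOT by itself certify existence.

27·p = 1 ≈ 1.0000000; existence NOT certified by the union bound.


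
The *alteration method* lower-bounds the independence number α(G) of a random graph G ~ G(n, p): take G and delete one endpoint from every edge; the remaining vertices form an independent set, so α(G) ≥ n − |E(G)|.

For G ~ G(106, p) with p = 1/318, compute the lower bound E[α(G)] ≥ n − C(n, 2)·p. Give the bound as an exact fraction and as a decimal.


E[|E(G)|] = C(106, 2)·p = 5565 · (1/318) = 35/2.
E[α(G)] ≥ n − E[|E(G)|] = 106 − 35/2 = 177/2.
Numerically: ≈ 88.50000.
(This is only a lower bound; the true E[α(G)] may be larger.)

E[α(G)] ≥ 177/2 ≈ 88.50000.


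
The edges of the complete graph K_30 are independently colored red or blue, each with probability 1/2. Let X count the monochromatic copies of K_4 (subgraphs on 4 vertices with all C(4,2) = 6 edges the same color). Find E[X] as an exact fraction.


Let X = Σ_S X_S over the C(30, 4) = 27405 subsets S of size 4, where X_S = 1 if the K_4 on S is monochromatic.
For a fixed S, the K_4 on S has C(4, 2) = 6 edges. P[all 6 edges red] = (1/2)^6, and likewise for blue, so P[monochromatic] = 2·(1/2)^6 = 2^{1 − 6} = 1/32.
By linearity: E[X] = C(30, 4) · 2^{1 − 6} = 27405 · 1/32 = 27405/32.
Numerically: E[X] ≈ 856.4062.

E[X] = C(30,4)·2^(1−C(4,2)) = 27405/32 ≈ 856.4062.


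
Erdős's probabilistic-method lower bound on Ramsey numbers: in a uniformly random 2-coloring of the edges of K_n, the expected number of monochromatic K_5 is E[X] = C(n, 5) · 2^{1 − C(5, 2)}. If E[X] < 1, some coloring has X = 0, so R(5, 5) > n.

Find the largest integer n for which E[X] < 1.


We need C(n, 5) · 2^{1 − 10} < 1, i.e. C(n, 5) < 2^{10 − 1} = 512.
Check values of n near the boundary:
  n = 6: C(6, 5) = 6; 6 < 512? YES
  n = 7: C(7, 5) = 21; 21 < 512? YES
  n = 8: C(8, 5) = 56; 56 < 512? YES
  n = 9: C(9, 5) = 126; 126 < 512? YES
  n = 10: C(10, 5) = 252; 252 < 512? YES
  n = 11: C(11, 5) = 462; 462 < 512? YES
  n = 12: C(12, 5) = 792; 792 < 512? NO
  n = 13: C(13, 5) = 1287; 1287 < 512? NO
The largest n with C(n, 5) < 512 is n = 11 (where E[X] = 231/256 ≈ 0.9023). Hence R(5, 5) > 11, i.e. R(5, 5) ≥ 12.

Largest n = 11; hence R(5, 5) > 11.


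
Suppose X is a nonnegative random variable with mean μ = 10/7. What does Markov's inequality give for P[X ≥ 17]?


μ = E[X] = 10/7, a = 17.
Markov: P[X ≥ 17] ≤ μ/a = (10/7)/17 = 10/119.
Numerically: ≈ 0.0840.
(Since a = 17 > μ = 1.4286, the bound 10/119 is < 1 and informative.)

P[X ≥ 17] ≤ 10/119 ≈ 0.0840.


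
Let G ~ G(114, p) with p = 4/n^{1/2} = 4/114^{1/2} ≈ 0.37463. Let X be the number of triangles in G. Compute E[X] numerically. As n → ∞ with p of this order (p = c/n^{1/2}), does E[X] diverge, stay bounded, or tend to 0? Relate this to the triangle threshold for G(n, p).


Number of potential triangles: C(114, 3) = 240464.
Each occurs with probability p³ ≈ (0.37463)³ ≈ 5.2580256e-02.
By linearity: E[X] = C(114, 3)·p³ ≈ 240464 · 5.2580256e-02 ≈ 12643.65870.
Since α = 1/2 < 1, p = c/n^{1/2} ≫ 1/n is above the triangle threshold p ~ 1/n. Asymptotically E[X] ~ (c³/6)·n^{3(1−α)} = (4³/6)·n^{1.5} → ∞; triangles are abundant w.h.p.

E[X] ≈ 12643.65870; in regime p = Θ(1/n^{1/2}) E[X] diverges (above the triangle threshold p ~ 1/n).


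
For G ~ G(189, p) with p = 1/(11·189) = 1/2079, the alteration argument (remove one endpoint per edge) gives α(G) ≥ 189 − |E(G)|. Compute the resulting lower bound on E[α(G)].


E[|E(G)|] = C(189, 2)·p = 17766 · (1/2079) = 94/11.
E[α(G)] ≥ n − E[|E(G)|] = 189 − 94/11 = 1985/11.
Numerically: ≈ 180.455.
(This is only a lower bound; the true E[α(G)] may be larger.)

E[α(G)] ≥ 1985/11 ≈ 180.455.


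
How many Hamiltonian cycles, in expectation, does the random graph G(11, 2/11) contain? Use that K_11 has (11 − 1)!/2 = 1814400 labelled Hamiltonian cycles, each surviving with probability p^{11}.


K_11 has (11 − 1)!/2 = 1814400 labelled Hamiltonian cycles.
For each such Hamiltonian cycle H, let X_H = 1 if all 11 edges of H are present in G. Then P[X_H = 1] = p^{11} = (2/11)^{11} = 2048/285311670611.
By linearity of expectation: E[X] = Σ_H E[X_H] = 1814400 · p^{11} = 1814400 · 2048/285311670611 = 3715891200/285311670611.
Numerically: E[X] ≈ 0.01302.

E[X] = 1814400 · (2/11)^{11} = 3715891200/285311670611 ≈ 0.01302.


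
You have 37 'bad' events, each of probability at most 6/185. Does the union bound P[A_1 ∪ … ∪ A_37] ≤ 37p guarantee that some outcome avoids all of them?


Union bound: P[∪_{i=1}^{37} A_i] ≤ Σ_i P[A_i] ≤ 37·p = 37·(6/185) = 6/5.
Numerically: 6/5 ≈ 1.2000000.
Is 6/5 < 1? NO.
Since the bound 6/5 is ≥ 1, the union bound is uninformative here; it does NOT by itself certify existence.

37·p = 6/5 ≈ 1.2000000; existence NOT certified by the union bound.


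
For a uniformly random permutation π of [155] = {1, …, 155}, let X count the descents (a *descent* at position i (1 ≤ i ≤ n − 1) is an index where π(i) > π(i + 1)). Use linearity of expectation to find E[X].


Write X = Σ X_I over i = 1, …, 154, with X_I the indicator of one descent.
There are 154 indicators.
For each fixed i, the pair (π(i), π(i+1)) is a uniformly random ordered pair of distinct values from {1, …, 155}; by symmetry P[π(i) > π(i+1)] = 1/2.
By linearity: E[X] = 154 · (1/2) = (155 − 1) · (1/2) = 77 ≈ 77.000000.

E[X] = 77 = 77.000000.


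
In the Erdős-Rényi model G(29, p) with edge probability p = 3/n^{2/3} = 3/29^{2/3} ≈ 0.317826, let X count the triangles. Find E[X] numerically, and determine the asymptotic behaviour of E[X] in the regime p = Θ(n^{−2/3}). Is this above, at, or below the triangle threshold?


Number of potential triangles: C(29, 3) = 3654.
Each occurs with probability p³ ≈ (0.317826)³ ≈ 3.21046373e-02.
By linearity: E[X] = C(29, 3)·p³ ≈ 3654 · 3.21046373e-02 ≈ 117.310345.
Since α = 2/3 < 1, p = c/n^{2/3} ≫ 1/n is above the triangle threshold p ~ 1/n. Asymptotically E[X] ~ (c³/6)·n^{3(1−α)} = (3³/6)·n^{1} → ∞; triangles are abundant w.h.p.

E[X] ≈ 117.310345; in regime p = Θ(1/n^{2/3}) E[X] diverges (above the triangle threshold p ~ 1/n).


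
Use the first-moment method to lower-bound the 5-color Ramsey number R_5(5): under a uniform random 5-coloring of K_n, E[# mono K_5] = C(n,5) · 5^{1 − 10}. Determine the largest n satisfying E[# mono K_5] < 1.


We need C(n, 5) · 5^{1 − 10} < 1, i.e. C(n, 5) < 5^{10 − 1} = 1953125.
Check values of n near the boundary:
  n = 44: C(44, 5) = 1086008; 1086008 < 1953125? YES
  n = 45: C(45, 5) = 1221759; 1221759 < 1953125? YES
  n = 46: C(46, 5) = 1370754; 1370754 < 1953125? YES
  n = 47: C(47, 5) = 1533939; 1533939 < 1953125? YES
  n = 48: C(48, 5) = 1712304; 1712304 < 1953125? YES
  n = 49: C(49, 5) = 1906884; 1906884 < 1953125? YES
  n = 50: C(50, 5) = 2118760; 2118760 < 1953125? NO
  n = 51: C(51, 5) = 2349060; 2349060 < 1953125? NO
  n = 52: C(52, 5) = 2598960; 2598960 < 1953125? NO
The largest n with C(n, 5) < 1953125 is n = 49 (where E[X] = 1906884/1953125 ≈ 0.9763246). Hence R_5(5) > 49, i.e. R_5(5) ≥ 50.

Largest n = 49; hence R_5(5) > 49.


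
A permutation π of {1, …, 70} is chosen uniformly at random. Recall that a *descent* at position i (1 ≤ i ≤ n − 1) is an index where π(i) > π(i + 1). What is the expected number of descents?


Write X = Σ X_I over i = 1, …, 69, with X_I the indicator of one descent.
There are 69 indicators.
For each fixed i, the pair (π(i), π(i+1)) is a uniformly random ordered pair of distinct values from {1, …, 70}; by symmetry P[π(i) > π(i+1)] = 1/2.
By linearity: E[X] = 69 · (1/2) = (70 − 1) · (1/2) = 69/2 ≈ 34.5000.

E[X] = 69/2 = 34.5000.


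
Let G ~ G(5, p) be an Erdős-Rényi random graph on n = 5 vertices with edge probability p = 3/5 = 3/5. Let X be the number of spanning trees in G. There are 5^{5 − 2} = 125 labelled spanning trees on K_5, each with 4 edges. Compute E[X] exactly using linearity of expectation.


K_5 has 5^{5 − 2} = 125 labelled spanning trees.
For each such spanning tree H, let X_H = 1 if all 4 edges of H are present in G. Then P[X_H = 1] = p^{4} = (3/5)^{4} = 81/625.
By linearity of expectation: E[X] = Σ_H E[X_H] = 125 · p^{4} = 125 · 81/625 = 81/5.
Numerically: E[X] ≈ 16.2.

E[X] = 125 · (3/5)^{4} = 81/5 ≈ 16.2.


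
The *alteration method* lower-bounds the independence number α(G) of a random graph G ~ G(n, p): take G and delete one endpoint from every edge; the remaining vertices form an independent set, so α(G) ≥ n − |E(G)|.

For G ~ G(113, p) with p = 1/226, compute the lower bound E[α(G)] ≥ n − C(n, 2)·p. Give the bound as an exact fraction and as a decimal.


E[|E(G)|] = C(113, 2)·p = 6328 · (1/226) = 28.
E[α(G)] ≥ n − E[|E(G)|] = 113 − 28 = 85.
Numerically: ≈ 85.000000.
(This is only a lower bound; the true E[α(G)] may be larger.)

E[α(G)] ≥ 85 ≈ 85.000000.


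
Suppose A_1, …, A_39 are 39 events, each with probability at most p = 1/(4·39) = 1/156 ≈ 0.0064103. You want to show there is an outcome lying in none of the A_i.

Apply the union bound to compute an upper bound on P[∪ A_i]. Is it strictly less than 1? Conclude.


Union bound: P[∪_{i=1}^{39} A_i] ≤ Σ_i P[A_i] ≤ 39·p = 39·(1/156) = 1/4.
Numerically: 1/4 ≈ 0.2500000.
Is 1/4 < 1? YES.
Since P[∪ A_i] ≤ 1/4 < 1, the complement has P[∩ A_i^c] ≥ 1 − 1/4 = 3/4 > 0, so some outcome avoids every A_i.

39·p = 1/4 ≈ 0.2500000; existence CERTIFIED by the union bound.


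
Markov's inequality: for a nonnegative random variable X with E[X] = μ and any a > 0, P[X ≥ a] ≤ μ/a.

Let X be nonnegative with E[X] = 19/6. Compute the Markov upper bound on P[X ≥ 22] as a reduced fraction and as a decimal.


μ = E[X] = 19/6, a = 22.
Markov: P[X ≥ 22] ≤ μ/a = (19/6)/22 = 19/132.
Numerically: ≈ 0.143939.
(Since a = 22 > μ = 3.166667, the bound 19/132 is < 1 and informative.)

P[X ≥ 22] ≤ 19/132 ≈ 0.143939.


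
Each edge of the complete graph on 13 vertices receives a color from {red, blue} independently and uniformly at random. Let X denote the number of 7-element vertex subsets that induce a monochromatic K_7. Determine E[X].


Let X = Σ_S X_S over the C(13, 7) = 1716 subsets S of size 7, where X_S = 1 if the K_7 on S is monochromatic.
For a fixed S, the K_7 on S has C(7, 2) = 21 edges. P[all 21 edges red] = (1/2)^21, and likewise for blue, so P[monochromatic] = 2·(1/2)^21 = 2^{1 − 21} = 1/1048576.
Summing: E[X] = C(13, 7) · 2^{1 − 21} = 1716 · 1/1048576 = 429/262144.
Numerically: E[X] ≈ 0.00164.

E[X] = C(13,7)·2^(1−C(7,2)) = 429/262144 ≈ 0.00164.


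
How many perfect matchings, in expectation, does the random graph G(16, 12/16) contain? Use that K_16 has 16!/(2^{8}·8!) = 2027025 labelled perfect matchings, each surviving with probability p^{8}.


K_16 has 16!/(2^{8}·8!) = 2027025 labelled perfect matchings.
For each such perfect matching H, let X_H = 1 if all 8 edges of H are present in G. Then P[X_H = 1] = p^{8} = (3/4)^{8} = 6561/65536.
Summing the indicators: E[X] = Σ_H E[X_H] = 2027025 · p^{8} = 2027025 · 6561/65536 = 13299311025/65536.
Numerically: E[X] ≈ 2.0293e+05.

E[X] = 2027025 · (3/4)^{8} = 13299311025/65536 ≈ 2.0293e+05.


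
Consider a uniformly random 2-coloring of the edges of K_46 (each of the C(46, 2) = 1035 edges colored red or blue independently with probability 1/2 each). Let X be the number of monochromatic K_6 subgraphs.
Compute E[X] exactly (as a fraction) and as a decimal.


Let X = Σ_S X_S over the C(46, 6) = 9366819 subsets S of size 6, where X_S = 1 if the K_6 on S is monochromatic.
For a fixed S, the K_6 on S has C(6, 2) = 15 edges. P[all 15 edges red] = (1/2)^15, and likewise for blue, so P[monochromatic] = 2·(1/2)^15 = 2^{1 − 15} = 1/16384.
By linearity: E[X] = C(46, 6) · 2^{1 − 15} = 9366819 · 1/16384 = 9366819/16384.
Numerically: E[X] ≈ 571.705261.

E[X] = C(46,6)·2^(1−C(6,2)) = 9366819/16384 ≈ 571.705261.


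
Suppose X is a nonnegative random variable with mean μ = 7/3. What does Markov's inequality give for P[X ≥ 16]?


μ = E[X] = 7/3, a = 16.
Markov: P[X ≥ 16] ≤ μ/a = (7/3)/16 = 7/48.
Numerically: ≈ 0.14583.
(Since a = 16 > μ = 2.33333, the bound 7/48 is < 1 and informative.)

P[X ≥ 16] ≤ 7/48 ≈ 0.14583.


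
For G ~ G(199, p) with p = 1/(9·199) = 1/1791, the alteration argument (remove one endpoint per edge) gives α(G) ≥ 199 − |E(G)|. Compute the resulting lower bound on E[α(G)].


E[|E(G)|] = C(199, 2)·p = 19701 · (1/1791) = 11.
E[α(G)] ≥ n − E[|E(G)|] = 199 − 11 = 188.
Numerically: ≈ 188.0000.
(This is only a lower bound; the true E[α(G)] may be larger.)

E[α(G)] ≥ 188 ≈ 188.0000.


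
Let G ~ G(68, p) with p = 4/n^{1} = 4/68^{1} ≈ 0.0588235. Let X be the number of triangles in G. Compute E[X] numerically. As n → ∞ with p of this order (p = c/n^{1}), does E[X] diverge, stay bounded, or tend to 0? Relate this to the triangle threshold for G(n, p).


Number of potential triangles: C(68, 3) = 50116.
Each occurs with probability p³ ≈ (0.0588235)³ ≈ 2.03541624e-04.
By linearity: E[X] = C(68, 3)·p³ ≈ 50116 · 2.03541624e-04 ≈ 10.200692.
Here α = 1, so p = 4/n is exactly at the triangle threshold p ~ 1/n. Asymptotically E[X] → c³/6 = 4³/6 = 32/3 ≈ 10.666667, a bounded constant. In this regime the triangle count is asymptotically Poisson(c³/6).

E[X] ≈ 10.200692; in regime p = Θ(1/n^{1}) E[X] stays bounded (at the triangle threshold p ~ 1/n).


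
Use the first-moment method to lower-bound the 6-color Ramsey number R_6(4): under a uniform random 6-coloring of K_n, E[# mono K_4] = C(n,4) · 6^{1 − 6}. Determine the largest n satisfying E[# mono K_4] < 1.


We need C(n, 4) · 6^{1 − 6} < 1, i.e. C(n, 4) < 6^{6 − 1} = 7776.
Check values of n near the boundary:
  n = 16: C(16, 4) = 1820; 1820 < 7776? YES
  n = 17: C(17, 4) = 2380; 2380 < 7776? YES
  n = 18: C(18, 4) = 3060; 3060 < 7776? YES
  n = 19: C(19, 4) = 3876; 3876 < 7776? YES
  n = 20: C(20, 4) = 4845; 4845 < 7776? YES
  n = 21: C(21, 4) = 5985; 5985 < 7776? YES
  n = 22: C(22, 4) = 7315; 7315 < 7776? YES
  n = 23: C(23, 4) = 8855; 8855 < 7776? NO
  n = 24: C(24, 4) = 10626; 10626 < 7776? NO
  n = 25: C(25, 4) = 12650; 12650 < 7776? NO
The largest n with C(n, 4) < 7776 is n = 22 (where E[X] = 7315/7776 ≈ 0.941). Hence R_6(4) > 22, i.e. R_6(4) ≥ 23.

Largest n = 22; hence R_6(4) > 22.
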